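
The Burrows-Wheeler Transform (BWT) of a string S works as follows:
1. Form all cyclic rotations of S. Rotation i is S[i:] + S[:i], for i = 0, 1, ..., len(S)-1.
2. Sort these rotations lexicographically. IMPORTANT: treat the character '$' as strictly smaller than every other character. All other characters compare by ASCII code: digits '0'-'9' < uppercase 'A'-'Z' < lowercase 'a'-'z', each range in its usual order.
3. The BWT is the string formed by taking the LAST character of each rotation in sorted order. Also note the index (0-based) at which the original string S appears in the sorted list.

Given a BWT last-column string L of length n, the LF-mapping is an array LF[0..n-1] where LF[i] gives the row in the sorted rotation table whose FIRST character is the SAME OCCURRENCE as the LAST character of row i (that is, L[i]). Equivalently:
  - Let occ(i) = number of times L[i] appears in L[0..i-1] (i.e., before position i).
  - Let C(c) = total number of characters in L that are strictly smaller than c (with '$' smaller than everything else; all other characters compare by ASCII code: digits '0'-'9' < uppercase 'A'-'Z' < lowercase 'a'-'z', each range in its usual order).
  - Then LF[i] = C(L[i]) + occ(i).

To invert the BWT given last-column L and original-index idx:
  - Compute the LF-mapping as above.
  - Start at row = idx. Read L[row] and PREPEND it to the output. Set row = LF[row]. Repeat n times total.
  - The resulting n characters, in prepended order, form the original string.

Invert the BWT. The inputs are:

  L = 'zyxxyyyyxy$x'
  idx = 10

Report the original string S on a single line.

LF mapping: 11 5 1 2 6 7 8 9 3 10 0 4
Walk LF starting at row 10, prepending L[row]:
  step 1: row=10, L[10]='$', prepend. Next row=LF[10]=0
  step 2: row=0, L[0]='z', prepend. Next row=LF[0]=11
  step 3: row=11, L[11]='x', prepend. Next row=LF[11]=4
  step 4: row=4, L[4]='y', prepend. Next row=LF[4]=6
  step 5: row=6, L[6]='y', prepend. Next row=LF[6]=8
  step 6: row=8, L[8]='x', prepend. Next row=LF[8]=3
  step 7: row=3, L[3]='x', prepend. Next row=LF[3]=2
  step 8: row=2, L[2]='x', prepend. Next row=LF[2]=1
  step 9: row=1, L[1]='y', prepend. Next row=LF[1]=5
  step 10: row=5, L[5]='y', prepend. Next row=LF[5]=7
  step 11: row=7, L[7]='y', prepend. Next row=LF[7]=9
  step 12: row=9, L[9]='y', prepend. Next row=LF[9]=10
Reversed output: yyyyxxxyyxz$

Answer: yyyyxxxyyxz$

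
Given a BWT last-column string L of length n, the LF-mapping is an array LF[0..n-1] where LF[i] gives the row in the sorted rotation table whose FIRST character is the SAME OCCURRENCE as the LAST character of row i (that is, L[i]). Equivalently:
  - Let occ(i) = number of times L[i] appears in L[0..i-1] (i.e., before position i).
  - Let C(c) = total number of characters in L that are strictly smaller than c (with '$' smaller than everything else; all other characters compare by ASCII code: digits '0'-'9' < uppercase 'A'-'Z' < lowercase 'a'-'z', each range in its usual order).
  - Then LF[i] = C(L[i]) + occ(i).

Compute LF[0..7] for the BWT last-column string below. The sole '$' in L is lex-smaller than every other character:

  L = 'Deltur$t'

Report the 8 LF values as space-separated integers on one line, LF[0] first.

Answer: 1 2 3 5 7 4 0 6

Derivation:
Char counts: '$':1, 'D':1, 'e':1, 'l':1, 'r':1, 't':2, 'u':1
C (first-col start): C('$')=0, C('D')=1, C('e')=2, C('l')=3, C('r')=4, C('t')=5, C('u')=7
L[0]='D': occ=0, LF[0]=C('D')+0=1+0=1
L[1]='e': occ=0, LF[1]=C('e')+0=2+0=2
L[2]='l': occ=0, LF[2]=C('l')+0=3+0=3
L[3]='t': occ=0, LF[3]=C('t')+0=5+0=5
L[4]='u': occ=0, LF[4]=C('u')+0=7+0=7
L[5]='r': occ=0, LF[5]=C('r')+0=4+0=4
L[6]='$': occ=0, LF[6]=C('$')+0=0+0=0
L[7]='t': occ=1, LF[7]=C('t')+1=5+1=6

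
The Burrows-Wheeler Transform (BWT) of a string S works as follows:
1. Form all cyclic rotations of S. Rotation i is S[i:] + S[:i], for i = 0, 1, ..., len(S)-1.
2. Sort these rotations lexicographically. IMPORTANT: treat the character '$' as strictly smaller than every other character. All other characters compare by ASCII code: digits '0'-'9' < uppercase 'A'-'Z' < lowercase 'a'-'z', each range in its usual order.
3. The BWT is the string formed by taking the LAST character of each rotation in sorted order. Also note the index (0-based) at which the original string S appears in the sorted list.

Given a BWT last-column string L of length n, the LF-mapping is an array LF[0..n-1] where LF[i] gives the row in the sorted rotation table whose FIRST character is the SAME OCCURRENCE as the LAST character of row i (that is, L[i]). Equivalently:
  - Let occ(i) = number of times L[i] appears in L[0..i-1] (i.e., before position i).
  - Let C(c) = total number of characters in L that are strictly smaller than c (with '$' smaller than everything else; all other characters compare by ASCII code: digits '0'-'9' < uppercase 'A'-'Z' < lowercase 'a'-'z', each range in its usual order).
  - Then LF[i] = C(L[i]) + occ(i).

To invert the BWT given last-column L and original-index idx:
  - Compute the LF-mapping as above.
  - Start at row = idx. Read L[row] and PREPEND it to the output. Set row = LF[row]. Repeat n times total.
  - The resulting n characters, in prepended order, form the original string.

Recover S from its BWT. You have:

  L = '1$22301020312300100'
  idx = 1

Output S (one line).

LF mapping: 8 0 12 13 16 1 9 2 14 3 17 10 15 18 4 5 11 6 7
Walk LF starting at row 1, prepending L[row]:
  step 1: row=1, L[1]='$', prepend. Next row=LF[1]=0
  step 2: row=0, L[0]='1', prepend. Next row=LF[0]=8
  step 3: row=8, L[8]='2', prepend. Next row=LF[8]=14
  step 4: row=14, L[14]='0', prepend. Next row=LF[14]=4
  step 5: row=4, L[4]='3', prepend. Next row=LF[4]=16
  step 6: row=16, L[16]='1', prepend. Next row=LF[16]=11
  step 7: row=11, L[11]='1', prepend. Next row=LF[11]=10
  step 8: row=10, L[10]='3', prepend. Next row=LF[10]=17
  step 9: row=17, L[17]='0', prepend. Next row=LF[17]=6
  step 10: row=6, L[6]='1', prepend. Next row=LF[6]=9
  step 11: row=9, L[9]='0', prepend. Next row=LF[9]=3
  step 12: row=3, L[3]='2', prepend. Next row=LF[3]=13
  step 13: row=13, L[13]='3', prepend. Next row=LF[13]=18
  step 14: row=18, L[18]='0', prepend. Next row=LF[18]=7
  step 15: row=7, L[7]='0', prepend. Next row=LF[7]=2
  step 16: row=2, L[2]='2', prepend. Next row=LF[2]=12
  step 17: row=12, L[12]='2', prepend. Next row=LF[12]=15
  step 18: row=15, L[15]='0', prepend. Next row=LF[15]=5
  step 19: row=5, L[5]='0', prepend. Next row=LF[5]=1
Reversed output: 002200320103113021$

Answer: 002200320103113021$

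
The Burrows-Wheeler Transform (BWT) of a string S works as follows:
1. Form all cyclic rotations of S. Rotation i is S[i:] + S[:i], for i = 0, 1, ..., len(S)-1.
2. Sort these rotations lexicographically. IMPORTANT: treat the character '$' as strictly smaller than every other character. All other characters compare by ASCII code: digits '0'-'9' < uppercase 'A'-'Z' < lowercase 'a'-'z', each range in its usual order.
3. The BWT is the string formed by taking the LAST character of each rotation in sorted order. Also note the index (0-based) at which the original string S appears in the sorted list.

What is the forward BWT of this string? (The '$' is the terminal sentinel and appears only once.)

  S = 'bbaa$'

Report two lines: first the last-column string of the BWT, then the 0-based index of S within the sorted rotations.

All 5 rotations (rotation i = S[i:]+S[:i]):
  rot[0] = bbaa$
  rot[1] = baa$b
  rot[2] = aa$bb
  rot[3] = a$bba
  rot[4] = $bbaa
Sorted (with $ < everything):
  sorted[0] = $bbaa  (last char: 'a')
  sorted[1] = a$bba  (last char: 'a')
  sorted[2] = aa$bb  (last char: 'b')
  sorted[3] = baa$b  (last char: 'b')
  sorted[4] = bbaa$  (last char: '$')
Last column: aabb$
Original string S is at sorted index 4

Answer: aabb$
4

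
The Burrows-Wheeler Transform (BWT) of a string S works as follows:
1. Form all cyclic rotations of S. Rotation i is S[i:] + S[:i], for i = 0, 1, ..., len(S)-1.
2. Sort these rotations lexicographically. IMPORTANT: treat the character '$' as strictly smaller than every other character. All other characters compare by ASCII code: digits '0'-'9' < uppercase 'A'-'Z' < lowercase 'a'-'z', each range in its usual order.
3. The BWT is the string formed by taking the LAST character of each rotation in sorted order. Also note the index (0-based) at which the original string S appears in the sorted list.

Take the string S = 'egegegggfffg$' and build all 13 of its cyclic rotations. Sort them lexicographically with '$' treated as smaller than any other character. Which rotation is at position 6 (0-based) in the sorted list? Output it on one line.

Answer: fg$egegegggff

Derivation:
All 13 rotations (rotation i = S[i:]+S[:i]):
  rot[0] = egegegggfffg$
  rot[1] = gegegggfffg$e
  rot[2] = egegggfffg$eg
  rot[3] = gegggfffg$ege
  rot[4] = egggfffg$egeg
  rot[5] = gggfffg$egege
  rot[6] = ggfffg$egegeg
  rot[7] = gfffg$egegegg
  rot[8] = fffg$egegeggg
  rot[9] = ffg$egegegggf
  rot[10] = fg$egegegggff
  rot[11] = g$egegegggfff
  rot[12] = $egegegggfffg
Sorted (with $ < everything):
  sorted[0] = $egegegggfffg
  sorted[1] = egegegggfffg$
  sorted[2] = egegggfffg$eg
  sorted[3] = egggfffg$egeg
  sorted[4] = fffg$egegeggg
  sorted[5] = ffg$egegegggf
  sorted[6] = fg$egegegggff
  sorted[7] = g$egegegggfff
  sorted[8] = gegegggfffg$e
  sorted[9] = gegggfffg$ege
  sorted[10] = gfffg$egegegg
  sorted[11] = ggfffg$egegeg
  sorted[12] = gggfffg$egege
sorted[6] = fg$egegegggff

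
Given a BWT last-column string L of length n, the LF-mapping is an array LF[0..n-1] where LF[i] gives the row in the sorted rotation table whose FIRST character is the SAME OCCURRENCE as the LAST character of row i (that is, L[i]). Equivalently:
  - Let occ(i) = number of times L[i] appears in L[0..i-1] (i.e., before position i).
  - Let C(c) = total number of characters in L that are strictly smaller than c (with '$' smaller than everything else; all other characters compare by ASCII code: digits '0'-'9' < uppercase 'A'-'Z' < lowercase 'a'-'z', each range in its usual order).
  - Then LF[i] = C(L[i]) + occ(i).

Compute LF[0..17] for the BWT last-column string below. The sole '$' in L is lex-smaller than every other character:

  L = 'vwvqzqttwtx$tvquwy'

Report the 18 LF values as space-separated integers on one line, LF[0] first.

Char counts: '$':1, 'q':3, 't':4, 'u':1, 'v':3, 'w':3, 'x':1, 'y':1, 'z':1
C (first-col start): C('$')=0, C('q')=1, C('t')=4, C('u')=8, C('v')=9, C('w')=12, C('x')=15, C('y')=16, C('z')=17
L[0]='v': occ=0, LF[0]=C('v')+0=9+0=9
L[1]='w': occ=0, LF[1]=C('w')+0=12+0=12
L[2]='v': occ=1, LF[2]=C('v')+1=9+1=10
L[3]='q': occ=0, LF[3]=C('q')+0=1+0=1
L[4]='z': occ=0, LF[4]=C('z')+0=17+0=17
L[5]='q': occ=1, LF[5]=C('q')+1=1+1=2
L[6]='t': occ=0, LF[6]=C('t')+0=4+0=4
L[7]='t': occ=1, LF[7]=C('t')+1=4+1=5
L[8]='w': occ=1, LF[8]=C('w')+1=12+1=13
L[9]='t': occ=2, LF[9]=C('t')+2=4+2=6
L[10]='x': occ=0, LF[10]=C('x')+0=15+0=15
L[11]='$': occ=0, LF[11]=C('$')+0=0+0=0
L[12]='t': occ=3, LF[12]=C('t')+3=4+3=7
L[13]='v': occ=2, LF[13]=C('v')+2=9+2=11
L[14]='q': occ=2, LF[14]=C('q')+2=1+2=3
L[15]='u': occ=0, LF[15]=C('u')+0=8+0=8
L[16]='w': occ=2, LF[16]=C('w')+2=12+2=14
L[17]='y': occ=0, LF[17]=C('y')+0=16+0=16

Answer: 9 12 10 1 17 2 4 5 13 6 15 0 7 11 3 8 14 16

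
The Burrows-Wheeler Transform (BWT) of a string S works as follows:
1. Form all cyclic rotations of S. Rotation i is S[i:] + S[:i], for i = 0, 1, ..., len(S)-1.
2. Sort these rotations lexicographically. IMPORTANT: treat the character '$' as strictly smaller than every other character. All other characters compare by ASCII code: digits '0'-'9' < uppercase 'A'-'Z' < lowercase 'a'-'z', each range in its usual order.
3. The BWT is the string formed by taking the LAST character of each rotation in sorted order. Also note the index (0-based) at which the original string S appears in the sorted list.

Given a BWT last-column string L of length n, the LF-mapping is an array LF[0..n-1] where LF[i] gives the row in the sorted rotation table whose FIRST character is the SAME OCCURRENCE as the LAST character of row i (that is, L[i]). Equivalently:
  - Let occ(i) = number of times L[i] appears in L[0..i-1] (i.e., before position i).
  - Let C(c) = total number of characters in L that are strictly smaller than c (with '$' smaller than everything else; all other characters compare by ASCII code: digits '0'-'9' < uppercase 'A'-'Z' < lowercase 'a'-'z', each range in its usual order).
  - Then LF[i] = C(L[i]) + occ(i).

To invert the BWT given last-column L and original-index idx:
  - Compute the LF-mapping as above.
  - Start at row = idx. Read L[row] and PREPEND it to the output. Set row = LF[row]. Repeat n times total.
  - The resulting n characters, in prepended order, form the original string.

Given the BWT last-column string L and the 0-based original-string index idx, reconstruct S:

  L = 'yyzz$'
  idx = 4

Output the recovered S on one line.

Answer: zzyy$

Derivation:
LF mapping: 1 2 3 4 0
Walk LF starting at row 4, prepending L[row]:
  step 1: row=4, L[4]='$', prepend. Next row=LF[4]=0
  step 2: row=0, L[0]='y', prepend. Next row=LF[0]=1
  step 3: row=1, L[1]='y', prepend. Next row=LF[1]=2
  step 4: row=2, L[2]='z', prepend. Next row=LF[2]=3
  step 5: row=3, L[3]='z', prepend. Next row=LF[3]=4
Reversed output: zzyy$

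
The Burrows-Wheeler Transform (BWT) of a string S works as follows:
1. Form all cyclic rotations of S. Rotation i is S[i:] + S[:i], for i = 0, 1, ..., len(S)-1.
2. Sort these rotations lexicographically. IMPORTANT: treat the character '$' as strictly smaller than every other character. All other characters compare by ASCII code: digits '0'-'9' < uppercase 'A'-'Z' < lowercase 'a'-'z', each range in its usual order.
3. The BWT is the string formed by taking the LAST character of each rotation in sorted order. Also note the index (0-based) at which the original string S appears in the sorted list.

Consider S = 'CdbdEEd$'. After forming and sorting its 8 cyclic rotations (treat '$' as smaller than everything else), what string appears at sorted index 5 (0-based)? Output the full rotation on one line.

Answer: d$CdbdEE

Derivation:
All 8 rotations (rotation i = S[i:]+S[:i]):
  rot[0] = CdbdEEd$
  rot[1] = dbdEEd$C
  rot[2] = bdEEd$Cd
  rot[3] = dEEd$Cdb
  rot[4] = EEd$Cdbd
  rot[5] = Ed$CdbdE
  rot[6] = d$CdbdEE
  rot[7] = $CdbdEEd
Sorted (with $ < everything):
  sorted[0] = $CdbdEEd
  sorted[1] = CdbdEEd$
  sorted[2] = EEd$Cdbd
  sorted[3] = Ed$CdbdE
  sorted[4] = bdEEd$Cd
  sorted[5] = d$CdbdEE
  sorted[6] = dEEd$Cdb
  sorted[7] = dbdEEd$C
sorted[5] = d$CdbdEE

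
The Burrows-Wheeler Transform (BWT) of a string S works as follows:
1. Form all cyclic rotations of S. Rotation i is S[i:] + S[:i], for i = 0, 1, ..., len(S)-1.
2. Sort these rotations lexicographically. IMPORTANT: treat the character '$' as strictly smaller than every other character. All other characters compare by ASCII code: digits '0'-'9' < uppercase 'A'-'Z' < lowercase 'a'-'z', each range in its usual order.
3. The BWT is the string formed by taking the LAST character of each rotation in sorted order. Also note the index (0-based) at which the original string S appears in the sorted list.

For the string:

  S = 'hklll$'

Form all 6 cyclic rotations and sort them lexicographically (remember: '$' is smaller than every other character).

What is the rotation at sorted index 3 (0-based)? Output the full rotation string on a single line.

All 6 rotations (rotation i = S[i:]+S[:i]):
  rot[0] = hklll$
  rot[1] = klll$h
  rot[2] = lll$hk
  rot[3] = ll$hkl
  rot[4] = l$hkll
  rot[5] = $hklll
Sorted (with $ < everything):
  sorted[0] = $hklll
  sorted[1] = hklll$
  sorted[2] = klll$h
  sorted[3] = l$hkll
  sorted[4] = ll$hkl
  sorted[5] = lll$hk
sorted[3] = l$hkll

Answer: l$hkll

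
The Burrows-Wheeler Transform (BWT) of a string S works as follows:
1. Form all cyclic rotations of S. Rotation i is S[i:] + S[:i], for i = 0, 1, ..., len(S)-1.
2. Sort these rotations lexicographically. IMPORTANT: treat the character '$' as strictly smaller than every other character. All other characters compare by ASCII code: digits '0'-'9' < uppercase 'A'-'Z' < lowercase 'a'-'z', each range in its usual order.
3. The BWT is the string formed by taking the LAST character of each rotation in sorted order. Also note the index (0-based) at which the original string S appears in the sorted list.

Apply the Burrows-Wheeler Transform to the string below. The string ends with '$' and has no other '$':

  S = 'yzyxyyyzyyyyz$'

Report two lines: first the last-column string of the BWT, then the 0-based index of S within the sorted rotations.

All 14 rotations (rotation i = S[i:]+S[:i]):
  rot[0] = yzyxyyyzyyyyz$
  rot[1] = zyxyyyzyyyyz$y
  rot[2] = yxyyyzyyyyz$yz
  rot[3] = xyyyzyyyyz$yzy
  rot[4] = yyyzyyyyz$yzyx
  rot[5] = yyzyyyyz$yzyxy
  rot[6] = yzyyyyz$yzyxyy
  rot[7] = zyyyyz$yzyxyyy
  rot[8] = yyyyz$yzyxyyyz
  rot[9] = yyyz$yzyxyyyzy
  rot[10] = yyz$yzyxyyyzyy
  rot[11] = yz$yzyxyyyzyyy
  rot[12] = z$yzyxyyyzyyyy
  rot[13] = $yzyxyyyzyyyyz
Sorted (with $ < everything):
  sorted[0] = $yzyxyyyzyyyyz  (last char: 'z')
  sorted[1] = xyyyzyyyyz$yzy  (last char: 'y')
  sorted[2] = yxyyyzyyyyz$yz  (last char: 'z')
  sorted[3] = yyyyz$yzyxyyyz  (last char: 'z')
  sorted[4] = yyyz$yzyxyyyzy  (last char: 'y')
  sorted[5] = yyyzyyyyz$yzyx  (last char: 'x')
  sorted[6] = yyz$yzyxyyyzyy  (last char: 'y')
  sorted[7] = yyzyyyyz$yzyxy  (last char: 'y')
  sorted[8] = yz$yzyxyyyzyyy  (last char: 'y')
  sorted[9] = yzyxyyyzyyyyz$  (last char: '$')
  sorted[10] = yzyyyyz$yzyxyy  (last char: 'y')
  sorted[11] = z$yzyxyyyzyyyy  (last char: 'y')
  sorted[12] = zyxyyyzyyyyz$y  (last char: 'y')
  sorted[13] = zyyyyz$yzyxyyy  (last char: 'y')
Last column: zyzzyxyyy$yyyy
Original string S is at sorted index 9

Answer: zyzzyxyyy$yyyy
9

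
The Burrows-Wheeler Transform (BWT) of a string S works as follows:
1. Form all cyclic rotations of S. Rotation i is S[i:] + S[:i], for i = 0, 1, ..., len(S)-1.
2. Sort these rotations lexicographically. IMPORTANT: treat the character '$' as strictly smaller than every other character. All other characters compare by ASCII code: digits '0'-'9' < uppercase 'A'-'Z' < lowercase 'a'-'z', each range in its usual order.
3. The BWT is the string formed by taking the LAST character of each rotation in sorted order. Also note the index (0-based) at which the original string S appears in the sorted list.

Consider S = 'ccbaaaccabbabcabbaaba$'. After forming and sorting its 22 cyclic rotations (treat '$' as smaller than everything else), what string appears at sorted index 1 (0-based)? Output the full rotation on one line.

Answer: a$ccbaaaccabbabcabbaab

Derivation:
All 22 rotations (rotation i = S[i:]+S[:i]):
  rot[0] = ccbaaaccabbabcabbaaba$
  rot[1] = cbaaaccabbabcabbaaba$c
  rot[2] = baaaccabbabcabbaaba$cc
  rot[3] = aaaccabbabcabbaaba$ccb
  rot[4] = aaccabbabcabbaaba$ccba
  rot[5] = accabbabcabbaaba$ccbaa
  rot[6] = ccabbabcabbaaba$ccbaaa
  rot[7] = cabbabcabbaaba$ccbaaac
  rot[8] = abbabcabbaaba$ccbaaacc
  rot[9] = bbabcabbaaba$ccbaaacca
  rot[10] = babcabbaaba$ccbaaaccab
  rot[11] = abcabbaaba$ccbaaaccabb
  rot[12] = bcabbaaba$ccbaaaccabba
  rot[13] = cabbaaba$ccbaaaccabbab
  rot[14] = abbaaba$ccbaaaccabbabc
  rot[15] = bbaaba$ccbaaaccabbabca
  rot[16] = baaba$ccbaaaccabbabcab
  rot[17] = aaba$ccbaaaccabbabcabb
  rot[18] = aba$ccbaaaccabbabcabba
  rot[19] = ba$ccbaaaccabbabcabbaa
  rot[20] = a$ccbaaaccabbabcabbaab
  rot[21] = $ccbaaaccabbabcabbaaba
Sorted (with $ < everything):
  sorted[0] = $ccbaaaccabbabcabbaaba
  sorted[1] = a$ccbaaaccabbabcabbaab
  sorted[2] = aaaccabbabcabbaaba$ccb
  sorted[3] = aaba$ccbaaaccabbabcabb
  sorted[4] = aaccabbabcabbaaba$ccba
  sorted[5] = aba$ccbaaaccabbabcabba
  sorted[6] = abbaaba$ccbaaaccabbabc
  sorted[7] = abbabcabbaaba$ccbaaacc
  sorted[8] = abcabbaaba$ccbaaaccabb
  sorted[9] = accabbabcabbaaba$ccbaa
  sorted[10] = ba$ccbaaaccabbabcabbaa
  sorted[11] = baaaccabbabcabbaaba$cc
  sorted[12] = baaba$ccbaaaccabbabcab
  sorted[13] = babcabbaaba$ccbaaaccab
  sorted[14] = bbaaba$ccbaaaccabbabca
  sorted[15] = bbabcabbaaba$ccbaaacca
  sorted[16] = bcabbaaba$ccbaaaccabba
  sorted[17] = cabbaaba$ccbaaaccabbab
  sorted[18] = cabbabcabbaaba$ccbaaac
  sorted[19] = cbaaaccabbabcabbaaba$c
  sorted[20] = ccabbabcabbaaba$ccbaaa
  sorted[21] = ccbaaaccabbabcabbaaba$
sorted[1] = a$ccbaaaccabbabcabbaab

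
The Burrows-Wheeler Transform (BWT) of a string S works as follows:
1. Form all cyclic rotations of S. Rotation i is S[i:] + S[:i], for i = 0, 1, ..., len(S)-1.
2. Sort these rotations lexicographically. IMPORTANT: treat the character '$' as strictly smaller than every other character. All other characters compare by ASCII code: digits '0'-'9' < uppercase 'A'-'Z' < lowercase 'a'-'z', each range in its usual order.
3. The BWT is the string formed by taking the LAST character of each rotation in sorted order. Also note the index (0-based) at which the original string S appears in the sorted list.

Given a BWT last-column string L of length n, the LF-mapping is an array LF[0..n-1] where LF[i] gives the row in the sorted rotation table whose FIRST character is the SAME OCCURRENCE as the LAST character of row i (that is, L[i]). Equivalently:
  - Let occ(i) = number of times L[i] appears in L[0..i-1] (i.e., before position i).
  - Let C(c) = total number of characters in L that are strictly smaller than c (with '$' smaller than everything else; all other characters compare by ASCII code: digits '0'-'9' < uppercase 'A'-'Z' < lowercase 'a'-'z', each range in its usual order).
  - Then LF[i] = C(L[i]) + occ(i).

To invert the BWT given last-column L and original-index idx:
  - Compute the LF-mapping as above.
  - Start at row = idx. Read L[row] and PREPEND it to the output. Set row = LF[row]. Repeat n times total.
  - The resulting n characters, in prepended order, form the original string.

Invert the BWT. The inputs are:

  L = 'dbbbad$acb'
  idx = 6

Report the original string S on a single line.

Answer: bdbbabacd$

Derivation:
LF mapping: 8 3 4 5 1 9 0 2 7 6
Walk LF starting at row 6, prepending L[row]:
  step 1: row=6, L[6]='$', prepend. Next row=LF[6]=0
  step 2: row=0, L[0]='d', prepend. Next row=LF[0]=8
  step 3: row=8, L[8]='c', prepend. Next row=LF[8]=7
  step 4: row=7, L[7]='a', prepend. Next row=LF[7]=2
  step 5: row=2, L[2]='b', prepend. Next row=LF[2]=4
  step 6: row=4, L[4]='a', prepend. Next row=LF[4]=1
  step 7: row=1, L[1]='b', prepend. Next row=LF[1]=3
  step 8: row=3, L[3]='b', prepend. Next row=LF[3]=5
  step 9: row=5, L[5]='d', prepend. Next row=LF[5]=9
  step 10: row=9, L[9]='b', prepend. Next row=LF[9]=6
Reversed output: bdbbabacd$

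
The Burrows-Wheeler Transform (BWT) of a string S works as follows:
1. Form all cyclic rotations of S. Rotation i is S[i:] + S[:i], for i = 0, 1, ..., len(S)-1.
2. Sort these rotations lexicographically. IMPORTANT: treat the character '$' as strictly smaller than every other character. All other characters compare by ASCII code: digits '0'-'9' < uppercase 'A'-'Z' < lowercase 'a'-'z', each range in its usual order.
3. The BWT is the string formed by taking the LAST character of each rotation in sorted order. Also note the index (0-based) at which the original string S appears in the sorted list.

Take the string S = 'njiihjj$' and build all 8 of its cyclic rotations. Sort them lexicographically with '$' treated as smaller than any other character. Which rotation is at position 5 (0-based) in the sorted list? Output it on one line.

All 8 rotations (rotation i = S[i:]+S[:i]):
  rot[0] = njiihjj$
  rot[1] = jiihjj$n
  rot[2] = iihjj$nj
  rot[3] = ihjj$nji
  rot[4] = hjj$njii
  rot[5] = jj$njiih
  rot[6] = j$njiihj
  rot[7] = $njiihjj
Sorted (with $ < everything):
  sorted[0] = $njiihjj
  sorted[1] = hjj$njii
  sorted[2] = ihjj$nji
  sorted[3] = iihjj$nj
  sorted[4] = j$njiihj
  sorted[5] = jiihjj$n
  sorted[6] = jj$njiih
  sorted[7] = njiihjj$
sorted[5] = jiihjj$n

Answer: jiihjj$n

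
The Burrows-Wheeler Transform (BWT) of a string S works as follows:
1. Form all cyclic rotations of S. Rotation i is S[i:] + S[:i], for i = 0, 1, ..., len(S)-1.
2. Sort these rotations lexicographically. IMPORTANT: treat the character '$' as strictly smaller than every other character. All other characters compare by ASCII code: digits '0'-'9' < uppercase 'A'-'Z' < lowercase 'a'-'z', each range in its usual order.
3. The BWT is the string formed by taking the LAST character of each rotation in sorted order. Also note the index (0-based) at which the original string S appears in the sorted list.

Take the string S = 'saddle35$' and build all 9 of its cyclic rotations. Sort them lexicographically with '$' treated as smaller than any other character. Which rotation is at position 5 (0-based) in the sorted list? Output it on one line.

All 9 rotations (rotation i = S[i:]+S[:i]):
  rot[0] = saddle35$
  rot[1] = addle35$s
  rot[2] = ddle35$sa
  rot[3] = dle35$sad
  rot[4] = le35$sadd
  rot[5] = e35$saddl
  rot[6] = 35$saddle
  rot[7] = 5$saddle3
  rot[8] = $saddle35
Sorted (with $ < everything):
  sorted[0] = $saddle35
  sorted[1] = 35$saddle
  sorted[2] = 5$saddle3
  sorted[3] = addle35$s
  sorted[4] = ddle35$sa
  sorted[5] = dle35$sad
  sorted[6] = e35$saddl
  sorted[7] = le35$sadd
  sorted[8] = saddle35$
sorted[5] = dle35$sad

Answer: dle35$sad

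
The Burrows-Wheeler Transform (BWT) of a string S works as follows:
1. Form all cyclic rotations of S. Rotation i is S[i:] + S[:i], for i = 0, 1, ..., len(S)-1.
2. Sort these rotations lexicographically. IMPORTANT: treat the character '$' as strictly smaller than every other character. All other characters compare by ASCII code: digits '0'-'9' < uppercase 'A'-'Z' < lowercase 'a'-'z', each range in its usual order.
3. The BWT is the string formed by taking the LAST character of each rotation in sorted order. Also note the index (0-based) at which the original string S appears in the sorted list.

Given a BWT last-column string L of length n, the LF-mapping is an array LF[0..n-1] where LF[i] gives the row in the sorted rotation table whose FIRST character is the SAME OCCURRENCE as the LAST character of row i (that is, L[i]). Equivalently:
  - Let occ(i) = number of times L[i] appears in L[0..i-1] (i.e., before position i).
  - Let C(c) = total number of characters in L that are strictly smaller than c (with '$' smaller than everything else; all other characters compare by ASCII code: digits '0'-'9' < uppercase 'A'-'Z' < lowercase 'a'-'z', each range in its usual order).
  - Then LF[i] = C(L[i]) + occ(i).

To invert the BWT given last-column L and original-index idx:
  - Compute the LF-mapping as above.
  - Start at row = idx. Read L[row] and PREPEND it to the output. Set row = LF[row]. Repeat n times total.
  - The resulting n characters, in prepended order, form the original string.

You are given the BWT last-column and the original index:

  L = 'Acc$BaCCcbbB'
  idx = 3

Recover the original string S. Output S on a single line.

LF mapping: 1 9 10 0 2 6 4 5 11 7 8 3
Walk LF starting at row 3, prepending L[row]:
  step 1: row=3, L[3]='$', prepend. Next row=LF[3]=0
  step 2: row=0, L[0]='A', prepend. Next row=LF[0]=1
  step 3: row=1, L[1]='c', prepend. Next row=LF[1]=9
  step 4: row=9, L[9]='b', prepend. Next row=LF[9]=7
  step 5: row=7, L[7]='C', prepend. Next row=LF[7]=5
  step 6: row=5, L[5]='a', prepend. Next row=LF[5]=6
  step 7: row=6, L[6]='C', prepend. Next row=LF[6]=4
  step 8: row=4, L[4]='B', prepend. Next row=LF[4]=2
  step 9: row=2, L[2]='c', prepend. Next row=LF[2]=10
  step 10: row=10, L[10]='b', prepend. Next row=LF[10]=8
  step 11: row=8, L[8]='c', prepend. Next row=LF[8]=11
  step 12: row=11, L[11]='B', prepend. Next row=LF[11]=3
Reversed output: BcbcBCaCbcA$

Answer: BcbcBCaCbcA$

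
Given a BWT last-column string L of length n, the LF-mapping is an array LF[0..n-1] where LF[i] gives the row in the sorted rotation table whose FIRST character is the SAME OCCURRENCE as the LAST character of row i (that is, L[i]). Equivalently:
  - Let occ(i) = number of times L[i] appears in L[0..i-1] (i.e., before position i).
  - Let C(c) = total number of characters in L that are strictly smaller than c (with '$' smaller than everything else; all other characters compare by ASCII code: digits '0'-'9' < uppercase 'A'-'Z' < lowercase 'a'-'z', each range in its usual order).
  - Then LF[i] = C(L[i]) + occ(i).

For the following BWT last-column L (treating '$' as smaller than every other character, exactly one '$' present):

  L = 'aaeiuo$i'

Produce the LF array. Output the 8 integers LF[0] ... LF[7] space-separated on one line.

Answer: 1 2 3 4 7 6 0 5

Derivation:
Char counts: '$':1, 'a':2, 'e':1, 'i':2, 'o':1, 'u':1
C (first-col start): C('$')=0, C('a')=1, C('e')=3, C('i')=4, C('o')=6, C('u')=7
L[0]='a': occ=0, LF[0]=C('a')+0=1+0=1
L[1]='a': occ=1, LF[1]=C('a')+1=1+1=2
L[2]='e': occ=0, LF[2]=C('e')+0=3+0=3
L[3]='i': occ=0, LF[3]=C('i')+0=4+0=4
L[4]='u': occ=0, LF[4]=C('u')+0=7+0=7
L[5]='o': occ=0, LF[5]=C('o')+0=6+0=6
L[6]='$': occ=0, LF[6]=C('$')+0=0+0=0
L[7]='i': occ=1, LF[7]=C('i')+1=4+1=5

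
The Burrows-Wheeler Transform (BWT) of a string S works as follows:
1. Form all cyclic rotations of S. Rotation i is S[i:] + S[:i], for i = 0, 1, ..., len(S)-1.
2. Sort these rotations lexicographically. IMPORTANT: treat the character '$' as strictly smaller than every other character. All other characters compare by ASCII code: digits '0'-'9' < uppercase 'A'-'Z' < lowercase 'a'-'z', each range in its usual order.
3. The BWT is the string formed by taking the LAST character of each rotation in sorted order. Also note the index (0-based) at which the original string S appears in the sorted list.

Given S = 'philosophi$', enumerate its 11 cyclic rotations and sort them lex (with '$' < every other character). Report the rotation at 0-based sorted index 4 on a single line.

Answer: ilosophi$ph

Derivation:
All 11 rotations (rotation i = S[i:]+S[:i]):
  rot[0] = philosophi$
  rot[1] = hilosophi$p
  rot[2] = ilosophi$ph
  rot[3] = losophi$phi
  rot[4] = osophi$phil
  rot[5] = sophi$philo
  rot[6] = ophi$philos
  rot[7] = phi$philoso
  rot[8] = hi$philosop
  rot[9] = i$philosoph
  rot[10] = $philosophi
Sorted (with $ < everything):
  sorted[0] = $philosophi
  sorted[1] = hi$philosop
  sorted[2] = hilosophi$p
  sorted[3] = i$philosoph
  sorted[4] = ilosophi$ph
  sorted[5] = losophi$phi
  sorted[6] = ophi$philos
  sorted[7] = osophi$phil
  sorted[8] = phi$philoso
  sorted[9] = philosophi$
  sorted[10] = sophi$philo
sorted[4] = ilosophi$ph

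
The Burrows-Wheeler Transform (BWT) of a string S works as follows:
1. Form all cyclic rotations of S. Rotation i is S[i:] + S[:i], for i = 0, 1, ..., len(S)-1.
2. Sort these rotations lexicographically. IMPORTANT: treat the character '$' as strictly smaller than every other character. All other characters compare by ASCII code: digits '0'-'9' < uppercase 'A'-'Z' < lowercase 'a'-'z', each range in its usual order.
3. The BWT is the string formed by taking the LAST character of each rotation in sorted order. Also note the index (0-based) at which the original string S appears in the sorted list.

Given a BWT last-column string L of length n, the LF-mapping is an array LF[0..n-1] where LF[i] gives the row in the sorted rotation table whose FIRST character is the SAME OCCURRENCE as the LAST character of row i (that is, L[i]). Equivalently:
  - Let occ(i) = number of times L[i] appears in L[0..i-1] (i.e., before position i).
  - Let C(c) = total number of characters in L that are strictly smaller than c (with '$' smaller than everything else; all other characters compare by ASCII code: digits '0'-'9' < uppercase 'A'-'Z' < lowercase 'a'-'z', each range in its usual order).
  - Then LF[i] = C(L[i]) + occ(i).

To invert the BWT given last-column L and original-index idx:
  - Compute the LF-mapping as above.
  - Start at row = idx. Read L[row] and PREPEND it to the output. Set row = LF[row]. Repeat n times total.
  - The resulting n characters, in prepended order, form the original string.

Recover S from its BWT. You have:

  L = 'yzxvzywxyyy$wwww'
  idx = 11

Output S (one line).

Answer: yxxwwzwyywzvwyy$

Derivation:
LF mapping: 9 14 7 1 15 10 2 8 11 12 13 0 3 4 5 6
Walk LF starting at row 11, prepending L[row]:
  step 1: row=11, L[11]='$', prepend. Next row=LF[11]=0
  step 2: row=0, L[0]='y', prepend. Next row=LF[0]=9
  step 3: row=9, L[9]='y', prepend. Next row=LF[9]=12
  step 4: row=12, L[12]='w', prepend. Next row=LF[12]=3
  step 5: row=3, L[3]='v', prepend. Next row=LF[3]=1
  step 6: row=1, L[1]='z', prepend. Next row=LF[1]=14
  step 7: row=14, L[14]='w', prepend. Next row=LF[14]=5
  step 8: row=5, L[5]='y', prepend. Next row=LF[5]=10
  step 9: row=10, L[10]='y', prepend. Next row=LF[10]=13
  step 10: row=13, L[13]='w', prepend. Next row=LF[13]=4
  step 11: row=4, L[4]='z', prepend. Next row=LF[4]=15
  step 12: row=15, L[15]='w', prepend. Next row=LF[15]=6
  step 13: row=6, L[6]='w', prepend. Next row=LF[6]=2
  step 14: row=2, L[2]='x', prepend. Next row=LF[2]=7
  step 15: row=7, L[7]='x', prepend. Next row=LF[7]=8
  step 16: row=8, L[8]='y', prepend. Next row=LF[8]=11
Reversed output: yxxwwzwyywzvwyy$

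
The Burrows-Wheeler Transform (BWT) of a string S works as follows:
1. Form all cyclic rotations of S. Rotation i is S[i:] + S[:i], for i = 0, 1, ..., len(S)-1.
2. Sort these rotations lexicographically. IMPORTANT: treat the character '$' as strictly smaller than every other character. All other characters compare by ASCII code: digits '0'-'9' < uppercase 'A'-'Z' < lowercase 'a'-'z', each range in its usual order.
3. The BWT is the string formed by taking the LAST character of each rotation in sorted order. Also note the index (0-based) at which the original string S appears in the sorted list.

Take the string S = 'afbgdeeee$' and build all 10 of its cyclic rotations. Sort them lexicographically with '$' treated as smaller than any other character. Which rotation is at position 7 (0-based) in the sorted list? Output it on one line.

All 10 rotations (rotation i = S[i:]+S[:i]):
  rot[0] = afbgdeeee$
  rot[1] = fbgdeeee$a
  rot[2] = bgdeeee$af
  rot[3] = gdeeee$afb
  rot[4] = deeee$afbg
  rot[5] = eeee$afbgd
  rot[6] = eee$afbgde
  rot[7] = ee$afbgdee
  rot[8] = e$afbgdeee
  rot[9] = $afbgdeeee
Sorted (with $ < everything):
  sorted[0] = $afbgdeeee
  sorted[1] = afbgdeeee$
  sorted[2] = bgdeeee$af
  sorted[3] = deeee$afbg
  sorted[4] = e$afbgdeee
  sorted[5] = ee$afbgdee
  sorted[6] = eee$afbgde
  sorted[7] = eeee$afbgd
  sorted[8] = fbgdeeee$a
  sorted[9] = gdeeee$afb
sorted[7] = eeee$afbgd

Answer: eeee$afbgd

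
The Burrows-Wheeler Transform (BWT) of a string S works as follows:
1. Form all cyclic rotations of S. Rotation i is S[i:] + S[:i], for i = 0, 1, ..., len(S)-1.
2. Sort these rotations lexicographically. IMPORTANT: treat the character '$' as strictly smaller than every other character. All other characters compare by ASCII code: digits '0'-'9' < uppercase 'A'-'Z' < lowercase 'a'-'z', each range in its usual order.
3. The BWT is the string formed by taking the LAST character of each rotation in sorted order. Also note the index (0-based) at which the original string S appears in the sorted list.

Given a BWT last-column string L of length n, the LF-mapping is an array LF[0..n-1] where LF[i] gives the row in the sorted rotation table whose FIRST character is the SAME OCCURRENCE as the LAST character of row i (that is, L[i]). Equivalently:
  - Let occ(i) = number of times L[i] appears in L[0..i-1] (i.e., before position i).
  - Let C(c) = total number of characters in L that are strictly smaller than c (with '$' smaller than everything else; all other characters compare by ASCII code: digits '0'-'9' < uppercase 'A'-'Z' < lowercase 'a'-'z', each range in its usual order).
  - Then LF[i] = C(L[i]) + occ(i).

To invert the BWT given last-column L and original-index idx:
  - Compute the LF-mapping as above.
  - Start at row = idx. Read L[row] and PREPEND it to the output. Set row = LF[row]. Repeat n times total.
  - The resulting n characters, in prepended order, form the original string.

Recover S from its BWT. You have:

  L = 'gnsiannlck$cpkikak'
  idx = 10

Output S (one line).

LF mapping: 5 13 17 6 1 14 15 12 3 8 0 4 16 9 7 10 2 11
Walk LF starting at row 10, prepending L[row]:
  step 1: row=10, L[10]='$', prepend. Next row=LF[10]=0
  step 2: row=0, L[0]='g', prepend. Next row=LF[0]=5
  step 3: row=5, L[5]='n', prepend. Next row=LF[5]=14
  step 4: row=14, L[14]='i', prepend. Next row=LF[14]=7
  step 5: row=7, L[7]='l', prepend. Next row=LF[7]=12
  step 6: row=12, L[12]='p', prepend. Next row=LF[12]=16
  step 7: row=16, L[16]='a', prepend. Next row=LF[16]=2
  step 8: row=2, L[2]='s', prepend. Next row=LF[2]=17
  step 9: row=17, L[17]='k', prepend. Next row=LF[17]=11
  step 10: row=11, L[11]='c', prepend. Next row=LF[11]=4
  step 11: row=4, L[4]='a', prepend. Next row=LF[4]=1
  step 12: row=1, L[1]='n', prepend. Next row=LF[1]=13
  step 13: row=13, L[13]='k', prepend. Next row=LF[13]=9
  step 14: row=9, L[9]='k', prepend. Next row=LF[9]=8
  step 15: row=8, L[8]='c', prepend. Next row=LF[8]=3
  step 16: row=3, L[3]='i', prepend. Next row=LF[3]=6
  step 17: row=6, L[6]='n', prepend. Next row=LF[6]=15
  step 18: row=15, L[15]='k', prepend. Next row=LF[15]=10
Reversed output: knickknacksapling$

Answer: knickknacksapling$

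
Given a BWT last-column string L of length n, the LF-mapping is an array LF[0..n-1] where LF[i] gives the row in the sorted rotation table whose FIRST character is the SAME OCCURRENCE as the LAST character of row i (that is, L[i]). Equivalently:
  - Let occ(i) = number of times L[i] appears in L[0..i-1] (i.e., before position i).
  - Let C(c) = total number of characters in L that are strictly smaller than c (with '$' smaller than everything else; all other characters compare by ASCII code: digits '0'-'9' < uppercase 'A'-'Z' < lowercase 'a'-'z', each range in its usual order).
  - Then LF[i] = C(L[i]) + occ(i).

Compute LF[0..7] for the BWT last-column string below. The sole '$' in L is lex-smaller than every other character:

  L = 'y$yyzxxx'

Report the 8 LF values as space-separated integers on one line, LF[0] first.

Char counts: '$':1, 'x':3, 'y':3, 'z':1
C (first-col start): C('$')=0, C('x')=1, C('y')=4, C('z')=7
L[0]='y': occ=0, LF[0]=C('y')+0=4+0=4
L[1]='$': occ=0, LF[1]=C('$')+0=0+0=0
L[2]='y': occ=1, LF[2]=C('y')+1=4+1=5
L[3]='y': occ=2, LF[3]=C('y')+2=4+2=6
L[4]='z': occ=0, LF[4]=C('z')+0=7+0=7
L[5]='x': occ=0, LF[5]=C('x')+0=1+0=1
L[6]='x': occ=1, LF[6]=C('x')+1=1+1=2
L[7]='x': occ=2, LF[7]=C('x')+2=1+2=3

Answer: 4 0 5 6 7 1 2 3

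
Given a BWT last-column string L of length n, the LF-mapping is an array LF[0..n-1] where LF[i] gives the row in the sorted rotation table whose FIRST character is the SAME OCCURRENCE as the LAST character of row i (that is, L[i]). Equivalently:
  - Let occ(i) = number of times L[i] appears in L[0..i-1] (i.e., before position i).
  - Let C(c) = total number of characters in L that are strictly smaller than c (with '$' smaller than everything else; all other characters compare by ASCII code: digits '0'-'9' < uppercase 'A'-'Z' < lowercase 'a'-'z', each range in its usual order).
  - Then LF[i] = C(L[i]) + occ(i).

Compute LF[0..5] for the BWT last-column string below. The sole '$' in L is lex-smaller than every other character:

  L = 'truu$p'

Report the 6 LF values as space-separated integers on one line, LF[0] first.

Answer: 3 2 4 5 0 1

Derivation:
Char counts: '$':1, 'p':1, 'r':1, 't':1, 'u':2
C (first-col start): C('$')=0, C('p')=1, C('r')=2, C('t')=3, C('u')=4
L[0]='t': occ=0, LF[0]=C('t')+0=3+0=3
L[1]='r': occ=0, LF[1]=C('r')+0=2+0=2
L[2]='u': occ=0, LF[2]=C('u')+0=4+0=4
L[3]='u': occ=1, LF[3]=C('u')+1=4+1=5
L[4]='$': occ=0, LF[4]=C('$')+0=0+0=0
L[5]='p': occ=0, LF[5]=C('p')+0=1+0=1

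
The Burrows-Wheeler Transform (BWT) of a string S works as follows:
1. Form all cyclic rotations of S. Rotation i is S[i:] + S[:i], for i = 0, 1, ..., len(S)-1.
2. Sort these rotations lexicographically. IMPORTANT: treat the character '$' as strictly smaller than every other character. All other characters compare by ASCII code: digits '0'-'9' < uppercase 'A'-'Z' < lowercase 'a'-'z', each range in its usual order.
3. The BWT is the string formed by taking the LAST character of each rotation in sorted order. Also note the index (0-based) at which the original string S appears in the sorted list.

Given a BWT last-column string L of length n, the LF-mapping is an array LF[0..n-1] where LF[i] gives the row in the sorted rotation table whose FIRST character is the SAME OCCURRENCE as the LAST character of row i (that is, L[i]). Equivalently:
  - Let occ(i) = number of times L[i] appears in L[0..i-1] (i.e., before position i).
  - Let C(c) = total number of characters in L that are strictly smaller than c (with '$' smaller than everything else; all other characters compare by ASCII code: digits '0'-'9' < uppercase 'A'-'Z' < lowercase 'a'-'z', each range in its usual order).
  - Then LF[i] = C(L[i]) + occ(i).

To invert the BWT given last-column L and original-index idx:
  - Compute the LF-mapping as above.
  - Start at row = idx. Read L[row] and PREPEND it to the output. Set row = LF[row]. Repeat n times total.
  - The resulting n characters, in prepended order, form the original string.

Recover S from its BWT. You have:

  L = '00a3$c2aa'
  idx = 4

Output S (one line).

LF mapping: 1 2 5 4 0 8 3 6 7
Walk LF starting at row 4, prepending L[row]:
  step 1: row=4, L[4]='$', prepend. Next row=LF[4]=0
  step 2: row=0, L[0]='0', prepend. Next row=LF[0]=1
  step 3: row=1, L[1]='0', prepend. Next row=LF[1]=2
  step 4: row=2, L[2]='a', prepend. Next row=LF[2]=5
  step 5: row=5, L[5]='c', prepend. Next row=LF[5]=8
  step 6: row=8, L[8]='a', prepend. Next row=LF[8]=7
  step 7: row=7, L[7]='a', prepend. Next row=LF[7]=6
  step 8: row=6, L[6]='2', prepend. Next row=LF[6]=3
  step 9: row=3, L[3]='3', prepend. Next row=LF[3]=4
Reversed output: 32aaca00$

Answer: 32aaca00$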